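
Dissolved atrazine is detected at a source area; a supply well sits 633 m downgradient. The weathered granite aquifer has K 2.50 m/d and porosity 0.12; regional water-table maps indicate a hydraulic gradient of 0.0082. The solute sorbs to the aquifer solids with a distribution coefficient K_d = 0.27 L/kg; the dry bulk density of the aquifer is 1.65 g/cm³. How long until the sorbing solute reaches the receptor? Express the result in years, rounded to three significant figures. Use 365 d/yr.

Darcy flux q = K·i = 2.50 × 0.0082 = 0.02050 m/d
Average linear velocity = 0.02050 / 0.12 = 0.1708 m/d
Retardation R = 1 + ρ_b·K_d/n = 1 + 1.65×0.27/0.12 = 4.713
Contaminant velocity v_c = v/R = 0.1708/4.713 = 0.03625 m/d
t = L/v_c = 633/0.03625 = 17460 d
   = 17460/365 = 47.8 yr

47.8 years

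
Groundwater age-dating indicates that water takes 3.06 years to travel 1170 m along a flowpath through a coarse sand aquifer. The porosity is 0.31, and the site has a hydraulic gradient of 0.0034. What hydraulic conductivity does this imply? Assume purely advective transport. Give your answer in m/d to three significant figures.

t = 3.06 years = 1117 d
v = L / t = 1170 / 1117 = 1.048 m/d
K = v · n / i = 1.048 × 0.31 / 0.0034 = 95.5 m/d

95.5 m/d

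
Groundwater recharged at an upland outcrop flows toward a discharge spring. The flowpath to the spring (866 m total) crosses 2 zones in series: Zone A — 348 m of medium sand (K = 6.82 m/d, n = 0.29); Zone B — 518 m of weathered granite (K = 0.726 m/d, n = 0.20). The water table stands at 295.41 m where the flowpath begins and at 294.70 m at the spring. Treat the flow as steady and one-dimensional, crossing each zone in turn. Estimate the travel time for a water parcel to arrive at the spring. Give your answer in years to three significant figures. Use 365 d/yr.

603 years

Total head drop ΔH = 295.41 − 294.70 = 0.71 m
Continuity: the same q passes through each zone, so ΔH = q·Σ(L_j/K_j) — the zones act as resistances in series.
Σ(L/K) = 348/6.82 + 518/0.726 = 51.03 + 713.5 = 764.5 d
q = ΔH / Σ(L/K) = 0.71 / 764.5 = 9.287e-4 m/d (same in every zone)
Zone A: v = q/n = 9.287e-4/0.29 = 0.003202 m/d → t_A = 348/0.003202 = 108700 d
Zone B: v = q/n = 9.287e-4/0.20 = 0.004643 m/d → t_B = 518/0.004643 = 111600 d
Total t = 108700 + 111600 = 220200 d
   = 220200 / 365 = 603 yr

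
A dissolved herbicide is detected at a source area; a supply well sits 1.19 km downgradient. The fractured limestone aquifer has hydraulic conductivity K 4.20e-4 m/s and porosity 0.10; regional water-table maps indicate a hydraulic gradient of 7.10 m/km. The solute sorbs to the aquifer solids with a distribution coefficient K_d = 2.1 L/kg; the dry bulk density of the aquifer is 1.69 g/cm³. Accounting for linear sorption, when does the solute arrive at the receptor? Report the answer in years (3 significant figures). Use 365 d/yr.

46.2 years

K = 4.20e-4 m/s × 86400 s/d = 36.29 m/d
Darcy flux q = K·i = 36.29 × 0.0071 = 0.2576 m/d
Average linear velocity = 0.2576 / 0.10 = 2.576 m/d
Retardation R = 1 + ρ_b·K_d/n = 1 + 1.69×2.1/0.10 = 36.49
Contaminant velocity v_c = v/R = 2.576/36.49 = 0.07061 m/d
L = 1.19 km = 1190 m
t = L/v_c = 1190/0.07061 = 16850 d
   = 16850/365 = 46.2 yr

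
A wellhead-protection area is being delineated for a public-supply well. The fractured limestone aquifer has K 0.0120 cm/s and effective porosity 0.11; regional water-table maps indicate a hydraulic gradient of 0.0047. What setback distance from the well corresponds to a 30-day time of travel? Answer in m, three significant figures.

13.3 m

K = 0.0120 cm/s × 864 = 10.37 m/d
Specific discharge q = 10.37 × 0.0047 = 0.04873 m/d
Average linear velocity = 0.04873 / 0.11 = 0.4430 m/d
L = v × T = 0.4430 × 30 = 13.29 m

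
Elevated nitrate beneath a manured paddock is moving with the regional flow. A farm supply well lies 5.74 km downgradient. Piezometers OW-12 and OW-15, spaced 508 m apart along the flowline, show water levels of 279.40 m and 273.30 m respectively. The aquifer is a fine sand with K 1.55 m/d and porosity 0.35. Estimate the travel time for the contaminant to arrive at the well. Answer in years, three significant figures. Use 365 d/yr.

Hydraulic gradient i = (279.40 − 273.30) / 508 = 6.10 / 508 = 0.01201
q = Ki = 1.55 × 0.01201 = 0.01861 m/d
v_s = q/n_e = 0.01861/0.35 = 0.05318 m/d
L = 5.74 km = 5740 m
t = L / v = 5740 / 0.05318 = 107900 d
   = 107900 / 365 = 296 yr

296 years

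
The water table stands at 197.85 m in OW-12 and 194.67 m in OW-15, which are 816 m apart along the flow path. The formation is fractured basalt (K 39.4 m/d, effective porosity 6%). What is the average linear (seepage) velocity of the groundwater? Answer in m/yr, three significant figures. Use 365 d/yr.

934 m/yr

Hydraulic gradient i = (197.85 − 194.67) / 816 = 3.18 / 816 = 0.003897
Specific discharge q = 39.4 × 0.003897 = 0.1535 m/d
v_s = q/n_e = 0.1535/0.06 = 2.559 m/d
   = 2.559 × 365 = 934 m/yr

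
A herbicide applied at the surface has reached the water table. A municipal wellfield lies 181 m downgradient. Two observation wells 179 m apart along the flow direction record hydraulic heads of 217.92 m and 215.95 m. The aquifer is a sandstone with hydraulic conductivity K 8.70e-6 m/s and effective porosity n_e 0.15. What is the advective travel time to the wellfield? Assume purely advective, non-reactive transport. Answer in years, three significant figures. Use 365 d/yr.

Hydraulic gradient i = (217.92 − 215.95) / 179 = 1.97 / 179 = 0.01101
K = 8.70e-6 m/s × 86400 s/d = 0.7517 m/d
Darcy flux q = K·i = 0.7517 × 0.01101 = 0.008273 m/d
Average linear velocity = 0.008273 / 0.15 = 0.05515 m/d
t = L / v = 181 / 0.05515 = 3282 d
   = 3282 / 365 = 8.99 yr

8.99 years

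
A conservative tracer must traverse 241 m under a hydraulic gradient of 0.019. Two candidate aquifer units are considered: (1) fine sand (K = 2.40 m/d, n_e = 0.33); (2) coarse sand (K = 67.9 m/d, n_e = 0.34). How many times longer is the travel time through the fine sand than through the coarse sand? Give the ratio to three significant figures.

Unit 1 (fine sand): v = 2.40×0.019/0.33 = 0.1382 m/d, t = 241/0.1382 = 1744 d
Unit 2 (coarse sand): v = 67.9×0.019/0.34 = 3.794 m/d, t = 241/3.794 = 63.51 d
t(fine sand) / t(coarse sand) = 1744/63.51 = 27.5

27.5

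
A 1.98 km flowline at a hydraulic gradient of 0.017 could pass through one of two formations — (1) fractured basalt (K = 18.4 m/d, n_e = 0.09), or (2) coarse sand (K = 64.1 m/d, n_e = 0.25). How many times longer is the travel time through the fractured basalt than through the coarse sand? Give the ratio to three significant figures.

1.25

Unit 1 (fractured basalt): v = 18.4×0.017/0.09 = 3.476 m/d, t = 1980/3.476 = 569.7 d
Unit 2 (coarse sand): v = 64.1×0.017/0.25 = 4.359 m/d, t = 1980/4.359 = 454.3 d
t(fractured basalt) / t(coarse sand) = 569.7/454.3 = 1.25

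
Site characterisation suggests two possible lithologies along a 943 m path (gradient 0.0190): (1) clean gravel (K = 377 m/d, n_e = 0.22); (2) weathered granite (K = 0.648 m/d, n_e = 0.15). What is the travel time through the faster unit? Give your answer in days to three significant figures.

Unit 1 (clean gravel): v = 377×0.019/0.22 = 32.56 m/d, t = 943/32.56 = 28.96 d
Unit 2 (weathered granite): v = 0.648×0.019/0.15 = 0.08208 m/d, t = 943/0.08208 = 11490 d
Faster unit: t = 29.0 d

29.0 days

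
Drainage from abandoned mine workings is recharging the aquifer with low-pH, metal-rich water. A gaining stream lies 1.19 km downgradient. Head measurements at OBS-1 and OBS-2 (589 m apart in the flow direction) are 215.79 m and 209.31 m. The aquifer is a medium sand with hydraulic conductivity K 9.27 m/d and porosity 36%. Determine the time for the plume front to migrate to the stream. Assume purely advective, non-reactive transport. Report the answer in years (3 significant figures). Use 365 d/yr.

Hydraulic gradient i = (215.79 − 209.31) / 589 = 6.48 / 589 = 0.01100
q = Ki = 9.27 × 0.01100 = 0.1020 m/d
Average linear velocity = 0.1020 / 0.36 = 0.2833 m/d
L = 1.19 km = 1190 m
t = L / v = 1190 / 0.2833 = 4201 d
   = 4201 / 365 = 11.5 yr

11.5 years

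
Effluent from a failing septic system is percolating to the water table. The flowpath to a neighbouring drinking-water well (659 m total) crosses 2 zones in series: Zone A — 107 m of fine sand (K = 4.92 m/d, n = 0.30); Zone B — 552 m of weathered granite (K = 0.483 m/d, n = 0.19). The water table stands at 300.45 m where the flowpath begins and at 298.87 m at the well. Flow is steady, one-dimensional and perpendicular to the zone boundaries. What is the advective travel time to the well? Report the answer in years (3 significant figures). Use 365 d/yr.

Total head drop ΔH = 300.45 − 298.87 = 1.58 m
Continuity: the same q passes through each zone, so ΔH = q·Σ(L_j/K_j) — the zones act as resistances in series.
Σ(L/K) = 107/4.92 + 552/0.483 = 21.75 + 1143 = 1165 d
q = ΔH / Σ(L/K) = 1.58 / 1165 = 0.001357 m/d (same in every zone)
Zone A: v = q/n = 0.001357/0.30 = 0.004522 m/d → t_A = 107/0.004522 = 23660 d
Zone B: v = q/n = 0.001357/0.19 = 0.007140 m/d → t_B = 552/0.007140 = 77310 d
Total t = 23660 + 77310 = 101000 d
   = 101000 / 365 = 277 yr

277 years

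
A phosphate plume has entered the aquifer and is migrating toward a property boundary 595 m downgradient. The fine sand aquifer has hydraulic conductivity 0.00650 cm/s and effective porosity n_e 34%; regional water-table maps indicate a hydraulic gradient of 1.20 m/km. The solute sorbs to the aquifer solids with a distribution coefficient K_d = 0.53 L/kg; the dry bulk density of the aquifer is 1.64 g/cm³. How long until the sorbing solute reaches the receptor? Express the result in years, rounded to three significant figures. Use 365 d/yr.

K = 0.00650 cm/s × 864 = 5.616 m/d
Darcy flux q = K·i = 5.616 × 0.0012 = 0.006739 m/d
v = Ki/n = 5.616·0.0012/0.34 = 0.01982 m/d
Retardation R = 1 + ρ_b·K_d/n = 1 + 1.64×0.53/0.34 = 3.556
Contaminant velocity v_c = v/R = 0.01982/3.556 = 0.005573 m/d
t = L/v_c = 595/0.005573 = 106800 d
   = 106800/365 = 292 yr

292 years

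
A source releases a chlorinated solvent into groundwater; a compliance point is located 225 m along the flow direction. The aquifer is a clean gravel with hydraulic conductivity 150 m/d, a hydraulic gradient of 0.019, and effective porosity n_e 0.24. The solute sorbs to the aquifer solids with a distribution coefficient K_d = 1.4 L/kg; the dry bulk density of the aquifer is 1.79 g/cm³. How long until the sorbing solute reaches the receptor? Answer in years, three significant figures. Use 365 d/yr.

Specific discharge q = 150 × 0.019 = 2.850 m/d
Average linear velocity = 2.850 / 0.24 = 11.88 m/d
Retardation R = 1 + ρ_b·K_d/n = 1 + 1.79×1.4/0.24 = 11.44
Contaminant velocity v_c = v/R = 11.88/11.44 = 1.038 m/d
t = L/v_c = 225/1.038 = 216.8 d
   = 216.8/365 = 0.594 yr

0.594 years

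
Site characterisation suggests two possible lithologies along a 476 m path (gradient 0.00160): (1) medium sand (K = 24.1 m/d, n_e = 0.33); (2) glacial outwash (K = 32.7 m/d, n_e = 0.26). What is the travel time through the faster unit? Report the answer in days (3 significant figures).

2370 days

Unit 1 (medium sand): v = 24.1×0.0016/0.33 = 0.1168 m/d, t = 476/0.1168 = 4074 d
Unit 2 (glacial outwash): v = 32.7×0.0016/0.26 = 0.2012 m/d, t = 476/0.2012 = 2365 d
Faster unit: t = 2370 d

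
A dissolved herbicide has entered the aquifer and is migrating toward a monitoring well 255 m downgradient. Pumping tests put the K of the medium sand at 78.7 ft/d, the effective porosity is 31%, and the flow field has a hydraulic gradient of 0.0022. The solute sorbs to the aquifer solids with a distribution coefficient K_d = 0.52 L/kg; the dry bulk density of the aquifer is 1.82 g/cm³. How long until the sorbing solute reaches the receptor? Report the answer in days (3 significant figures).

6070 days

K = 78.7 ft/d × 0.3048 = 23.99 m/d
Specific discharge q = 23.99 × 0.0022 = 0.05277 m/d
v = Ki/n = 23.99·0.0022/0.31 = 0.1702 m/d
Retardation R = 1 + ρ_b·K_d/n = 1 + 1.82×0.52/0.31 = 4.053
Contaminant velocity v_c = v/R = 0.1702/4.053 = 0.04200 m/d
t = L/v_c = 255/0.04200 = 6071 d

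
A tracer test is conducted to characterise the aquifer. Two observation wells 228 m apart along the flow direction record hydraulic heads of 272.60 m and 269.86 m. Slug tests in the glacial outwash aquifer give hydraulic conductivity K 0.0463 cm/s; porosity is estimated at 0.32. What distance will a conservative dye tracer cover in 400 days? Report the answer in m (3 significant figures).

Hydraulic gradient i = (272.60 − 269.86) / 228 = 2.74 / 228 = 0.01202
K = 0.0463 cm/s × 864 = 40.00 m/d
q = Ki = 40.00 × 0.01202 = 0.4807 m/d
Average linear velocity = 0.4807 / 0.32 = 1.502 m/d
L = v × T = 1.502 × 400 = 600.9 m

601 m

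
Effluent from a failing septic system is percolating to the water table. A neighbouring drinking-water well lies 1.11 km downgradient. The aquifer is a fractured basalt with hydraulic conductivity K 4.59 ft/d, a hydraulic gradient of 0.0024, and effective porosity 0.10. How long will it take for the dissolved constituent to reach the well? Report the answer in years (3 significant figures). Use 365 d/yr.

90.6 years

K = 4.59 ft/d × 0.3048 = 1.399 m/d
Darcy flux q = K·i = 1.399 × 0.0024 = 0.003358 m/d
Seepage velocity v = q / n = 0.003358 / 0.10 = 0.03358 m/d
L = 1.11 km = 1110 m
t = L / v = 1110 / 0.03358 = 33060 d
   = 33060 / 365 = 90.6 yr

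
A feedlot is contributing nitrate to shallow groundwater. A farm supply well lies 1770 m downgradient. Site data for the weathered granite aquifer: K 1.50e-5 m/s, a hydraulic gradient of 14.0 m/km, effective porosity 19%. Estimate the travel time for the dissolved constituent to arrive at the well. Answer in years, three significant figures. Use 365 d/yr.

K = 1.50e-5 m/s × 86400 s/d = 1.296 m/d
Specific discharge q = 1.296 × 0.014 = 0.01814 m/d
v = Ki/n = 1.296·0.014/0.19 = 0.09549 m/d
t = L / v = 1770 / 0.09549 = 18540 d
   = 18540 / 365 = 50.8 yr

50.8 years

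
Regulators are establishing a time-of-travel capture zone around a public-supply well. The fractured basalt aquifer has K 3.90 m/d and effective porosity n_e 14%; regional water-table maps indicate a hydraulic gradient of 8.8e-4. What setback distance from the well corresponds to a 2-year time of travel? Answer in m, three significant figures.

17.9 m

Darcy flux q = K·i = 3.90 × 8.8e-4 = 0.003432 m/d
v = Ki/n = 3.90·8.8e-4/0.14 = 0.02451 m/d
T = 2 yr × 365 = 730 d
L = v × T = 0.02451 × 730 = 17.90 m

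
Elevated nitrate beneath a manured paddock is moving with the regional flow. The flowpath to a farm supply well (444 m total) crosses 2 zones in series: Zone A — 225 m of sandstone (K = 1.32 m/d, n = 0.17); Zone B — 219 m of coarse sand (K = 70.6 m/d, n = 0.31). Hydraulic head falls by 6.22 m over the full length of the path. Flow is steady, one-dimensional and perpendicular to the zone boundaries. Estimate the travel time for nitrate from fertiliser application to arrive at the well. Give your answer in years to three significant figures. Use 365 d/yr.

8.11 years

Continuity: the same q passes through each zone, so ΔH = q·Σ(L_j/K_j) — the zones act as resistances in series.
Σ(L/K) = 225/1.32 + 219/70.6 = 170.5 + 3.102 = 173.6 d
q = ΔH / Σ(L/K) = 6.22 / 173.6 = 0.03584 m/d (same in every zone)
Zone A: v = q/n = 0.03584/0.17 = 0.2108 m/d → t_A = 225/0.2108 = 1067 d
Zone B: v = q/n = 0.03584/0.31 = 0.1156 m/d → t_B = 219/0.1156 = 1894 d
Total t = 1067 + 1894 = 2962 d
   = 2962 / 365 = 8.11 yr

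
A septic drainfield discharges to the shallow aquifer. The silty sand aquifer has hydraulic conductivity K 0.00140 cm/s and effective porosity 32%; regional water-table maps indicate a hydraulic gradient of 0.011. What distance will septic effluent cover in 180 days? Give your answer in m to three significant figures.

7.48 m

K = 0.00140 cm/s × 864 = 1.210 m/d
Specific discharge q = 1.210 × 0.011 = 0.01331 m/d
v = Ki/n = 1.210·0.011/0.32 = 0.04158 m/d
L = v × T = 0.04158 × 180 = 7.484 m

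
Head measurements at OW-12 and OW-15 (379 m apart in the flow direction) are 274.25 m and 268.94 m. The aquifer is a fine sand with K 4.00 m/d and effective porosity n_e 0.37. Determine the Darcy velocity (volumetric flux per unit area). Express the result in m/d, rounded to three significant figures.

0.0560 m/d

Hydraulic gradient i = (274.25 − 268.94) / 379 = 5.31 / 379 = 0.01401
q = Ki = 4.00 × 0.01401 = 0.05604 m/d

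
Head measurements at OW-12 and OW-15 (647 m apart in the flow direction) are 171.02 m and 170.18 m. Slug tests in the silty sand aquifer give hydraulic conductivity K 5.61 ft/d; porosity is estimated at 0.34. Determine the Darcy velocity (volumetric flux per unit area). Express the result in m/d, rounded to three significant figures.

0.00222 m/d

Hydraulic gradient i = (171.02 − 170.18) / 647 = 0.84 / 647 = 0.001298
K = 5.61 ft/d × 0.3048 = 1.710 m/d
q = Ki = 1.710 × 0.001298 = 0.002220 m/d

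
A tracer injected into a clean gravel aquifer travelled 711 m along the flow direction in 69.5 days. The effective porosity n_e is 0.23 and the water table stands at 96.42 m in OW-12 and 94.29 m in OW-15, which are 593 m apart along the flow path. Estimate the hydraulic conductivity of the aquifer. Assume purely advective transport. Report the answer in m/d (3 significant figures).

655 m/d

Hydraulic gradient i = (96.42 − 94.29) / 593 = 2.13 / 593 = 0.003592
v = L / t = 711 / 69.5 = 10.23 m/d
K = v · n / i = 10.23 × 0.23 / 0.003592 = 655 m/d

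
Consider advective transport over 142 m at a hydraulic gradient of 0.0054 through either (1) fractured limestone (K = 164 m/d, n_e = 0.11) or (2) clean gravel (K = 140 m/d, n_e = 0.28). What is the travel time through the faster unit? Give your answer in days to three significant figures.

Unit 1 (fractured limestone): v = 164×0.0054/0.11 = 8.051 m/d, t = 142/8.051 = 17.64 d
Unit 2 (clean gravel): v = 140×0.0054/0.28 = 2.700 m/d, t = 142/2.700 = 52.59 d
Faster unit: t = 17.6 d

17.6 days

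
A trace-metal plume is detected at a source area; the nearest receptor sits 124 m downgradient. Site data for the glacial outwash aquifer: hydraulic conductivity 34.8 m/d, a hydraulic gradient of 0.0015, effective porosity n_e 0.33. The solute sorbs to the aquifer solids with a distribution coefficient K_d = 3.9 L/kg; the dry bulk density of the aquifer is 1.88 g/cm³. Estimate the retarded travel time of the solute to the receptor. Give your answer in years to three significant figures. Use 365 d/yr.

49.9 years

Darcy flux q = K·i = 34.8 × 0.0015 = 0.05220 m/d
v_s = q/n_e = 0.05220/0.33 = 0.1582 m/d
Retardation R = 1 + ρ_b·K_d/n = 1 + 1.88×3.9/0.33 = 23.22
Contaminant velocity v_c = v/R = 0.1582/23.22 = 0.006813 m/d
t = L/v_c = 124/0.006813 = 18200 d
   = 18200/365 = 49.9 yr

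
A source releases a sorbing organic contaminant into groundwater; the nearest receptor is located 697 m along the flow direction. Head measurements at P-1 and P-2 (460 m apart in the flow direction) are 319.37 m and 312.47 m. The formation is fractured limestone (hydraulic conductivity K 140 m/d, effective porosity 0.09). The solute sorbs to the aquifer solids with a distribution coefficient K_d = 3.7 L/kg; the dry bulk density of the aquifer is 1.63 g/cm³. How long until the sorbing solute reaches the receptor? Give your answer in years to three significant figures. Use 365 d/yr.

Hydraulic gradient i = (319.37 − 312.47) / 460 = 6.90 / 460 = 0.01500
q = Ki = 140 × 0.01500 = 2.100 m/d
Seepage velocity v = q / n = 2.100 / 0.09 = 23.33 m/d
Retardation R = 1 + ρ_b·K_d/n = 1 + 1.63×3.7/0.09 = 68.01
Contaminant velocity v_c = v/R = 23.33/68.01 = 0.3431 m/d
t = L/v_c = 697/0.3431 = 2032 d
   = 2032/365 = 5.57 yr

5.57 years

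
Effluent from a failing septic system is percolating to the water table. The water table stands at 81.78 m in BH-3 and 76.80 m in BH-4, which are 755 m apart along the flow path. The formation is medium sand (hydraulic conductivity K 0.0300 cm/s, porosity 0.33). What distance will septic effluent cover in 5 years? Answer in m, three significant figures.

946 m

Hydraulic gradient i = (81.78 − 76.80) / 755 = 4.98 / 755 = 0.006596
K = 0.0300 cm/s × 864 = 25.92 m/d
Specific discharge q = 25.92 × 0.006596 = 0.1710 m/d
Average linear velocity = 0.1710 / 0.33 = 0.5181 m/d
T = 5 yr × 365 = 1825 d
L = v × T = 0.5181 × 1825 = 945.5 m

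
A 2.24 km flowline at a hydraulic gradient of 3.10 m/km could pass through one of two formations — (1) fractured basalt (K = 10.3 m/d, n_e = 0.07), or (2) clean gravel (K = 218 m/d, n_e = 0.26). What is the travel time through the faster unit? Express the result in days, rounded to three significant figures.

862 days

Unit 1 (fractured basalt): v = 10.3×0.0031/0.07 = 0.4561 m/d, t = 2240/0.4561 = 4911 d
Unit 2 (clean gravel): v = 218×0.0031/0.26 = 2.599 m/d, t = 2240/2.599 = 861.8 d
Faster unit: t = 862 d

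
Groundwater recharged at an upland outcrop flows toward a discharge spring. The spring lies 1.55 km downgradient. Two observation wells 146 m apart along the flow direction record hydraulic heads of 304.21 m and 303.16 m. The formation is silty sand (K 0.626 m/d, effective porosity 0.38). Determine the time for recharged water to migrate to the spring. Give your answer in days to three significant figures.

131000 days

Hydraulic gradient i = (304.21 − 303.16) / 146 = 1.05 / 146 = 0.007192
Specific discharge q = 0.626 × 0.007192 = 0.004502 m/d
v = Ki/n = 0.626·0.007192/0.38 = 0.01185 m/d
L = 1.55 km = 1550 m
t = L / v = 1550 / 0.01185 = 130800 d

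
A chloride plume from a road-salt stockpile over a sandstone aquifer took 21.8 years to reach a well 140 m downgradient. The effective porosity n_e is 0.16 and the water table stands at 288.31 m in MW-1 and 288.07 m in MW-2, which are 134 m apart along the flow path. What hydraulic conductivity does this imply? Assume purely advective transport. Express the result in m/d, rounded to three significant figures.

1.57 m/d

Hydraulic gradient i = (288.31 − 288.07) / 134 = 0.24 / 134 = 0.001791
t = 21.8 years = 7957 d
v = L / t = 140 / 7957 = 0.01759 m/d
K = v · n / i = 0.01759 × 0.16 / 0.001791 = 1.57 m/d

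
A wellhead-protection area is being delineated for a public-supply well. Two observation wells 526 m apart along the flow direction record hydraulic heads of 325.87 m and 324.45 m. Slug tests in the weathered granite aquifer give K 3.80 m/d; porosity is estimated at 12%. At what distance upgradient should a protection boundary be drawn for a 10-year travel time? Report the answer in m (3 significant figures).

Hydraulic gradient i = (325.87 − 324.45) / 526 = 1.42 / 526 = 0.002700
Darcy flux q = K·i = 3.80 × 0.002700 = 0.01026 m/d
Average linear velocity = 0.01026 / 0.12 = 0.08549 m/d
T = 10 yr × 365 = 3650 d
L = v × T = 0.08549 × 3650 = 312.0 m

312 m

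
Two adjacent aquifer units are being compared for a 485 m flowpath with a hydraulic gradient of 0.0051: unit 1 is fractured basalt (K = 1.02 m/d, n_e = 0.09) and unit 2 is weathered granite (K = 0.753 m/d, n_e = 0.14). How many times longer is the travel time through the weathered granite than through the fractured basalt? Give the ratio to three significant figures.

Unit 1 (fractured basalt): v = 1.02×0.0051/0.09 = 0.05780 m/d, t = 485/0.05780 = 8391 d
Unit 2 (weathered granite): v = 0.753×0.0051/0.14 = 0.02743 m/d, t = 485/0.02743 = 17680 d
t(weathered granite) / t(fractured basalt) = 17680/8391 = 2.11

2.11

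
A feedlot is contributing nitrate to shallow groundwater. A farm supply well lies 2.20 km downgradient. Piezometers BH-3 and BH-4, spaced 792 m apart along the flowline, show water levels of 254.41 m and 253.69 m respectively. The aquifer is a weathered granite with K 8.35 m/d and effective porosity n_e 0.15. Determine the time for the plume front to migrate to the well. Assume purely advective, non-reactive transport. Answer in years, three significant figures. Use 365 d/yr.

Hydraulic gradient i = (254.41 − 253.69) / 792 = 0.72 / 792 = 9.091e-4
Darcy flux q = K·i = 8.35 × 9.091e-4 = 0.007591 m/d
v = Ki/n = 8.35·9.091e-4/0.15 = 0.05061 m/d
L = 2.20 km = 2200 m
t = L / v = 2200 / 0.05061 = 43470 d
   = 43470 / 365 = 119 yr

119 years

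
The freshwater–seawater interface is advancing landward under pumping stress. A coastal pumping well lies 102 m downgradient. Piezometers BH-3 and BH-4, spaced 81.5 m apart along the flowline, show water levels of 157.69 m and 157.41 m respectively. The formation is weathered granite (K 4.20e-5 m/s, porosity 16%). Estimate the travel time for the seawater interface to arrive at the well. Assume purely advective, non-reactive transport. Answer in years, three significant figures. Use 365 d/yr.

Hydraulic gradient i = (157.69 − 157.41) / 81.5 = 0.28 / 81.5 = 0.003436
K = 4.20e-5 m/s × 86400 s/d = 3.629 m/d
q = Ki = 3.629 × 0.003436 = 0.01247 m/d
Seepage velocity v = q / n = 0.01247 / 0.16 = 0.07792 m/d
t = L / v = 102 / 0.07792 = 1309 d
   = 1309 / 365 = 3.59 yr

3.59 years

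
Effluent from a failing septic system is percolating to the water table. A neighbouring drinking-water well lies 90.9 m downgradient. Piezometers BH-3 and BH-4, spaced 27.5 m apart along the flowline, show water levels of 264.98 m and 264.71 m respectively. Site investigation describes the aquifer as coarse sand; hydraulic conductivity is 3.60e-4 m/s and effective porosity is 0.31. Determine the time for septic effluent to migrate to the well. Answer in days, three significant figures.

Hydraulic gradient i = (264.98 − 264.71) / 27.5 = 0.27 / 27.5 = 0.009818
K = 3.60e-4 m/s × 86400 s/d = 31.10 m/d
q = Ki = 31.10 × 0.009818 = 0.3054 m/d
v_s = q/n_e = 0.3054/0.31 = 0.9851 m/d
t = L / v = 90.9 / 0.9851 = 92.27 d

92.3 days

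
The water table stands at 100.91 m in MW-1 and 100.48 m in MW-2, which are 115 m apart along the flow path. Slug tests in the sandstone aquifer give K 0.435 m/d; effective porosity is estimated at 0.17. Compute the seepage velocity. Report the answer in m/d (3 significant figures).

0.00957 m/d

Hydraulic gradient i = (100.91 − 100.48) / 115 = 0.43 / 115 = 0.003739
q = Ki = 0.435 × 0.003739 = 0.001627 m/d
Seepage velocity v = q / n = 0.001627 / 0.17 = 0.009568 m/d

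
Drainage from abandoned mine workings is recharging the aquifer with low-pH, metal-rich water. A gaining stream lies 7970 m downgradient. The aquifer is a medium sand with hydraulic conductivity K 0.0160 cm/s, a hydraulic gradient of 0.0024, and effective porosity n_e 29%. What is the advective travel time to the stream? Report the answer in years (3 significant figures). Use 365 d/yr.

K = 0.0160 cm/s × 864 = 13.82 m/d
Darcy flux q = K·i = 13.82 × 0.0024 = 0.03318 m/d
Seepage velocity v = q / n = 0.03318 / 0.29 = 0.1144 m/d
t = L / v = 7970 / 0.1144 = 69660 d
   = 69660 / 365 = 191 yr

191 years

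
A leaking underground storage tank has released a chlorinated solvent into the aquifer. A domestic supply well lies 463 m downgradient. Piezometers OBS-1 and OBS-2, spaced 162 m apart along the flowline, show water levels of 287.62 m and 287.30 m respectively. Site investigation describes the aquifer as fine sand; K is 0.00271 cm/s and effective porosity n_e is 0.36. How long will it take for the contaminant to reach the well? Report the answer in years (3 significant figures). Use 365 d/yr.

98.7 years

Hydraulic gradient i = (287.62 − 287.30) / 162 = 0.32 / 162 = 0.001975
K = 0.00271 cm/s × 864 = 2.341 m/d
Specific discharge q = 2.341 × 0.001975 = 0.004625 m/d
Seepage velocity v = q / n = 0.004625 / 0.36 = 0.01285 m/d
t = L / v = 463 / 0.01285 = 36040 d
   = 36040 / 365 = 98.7 yr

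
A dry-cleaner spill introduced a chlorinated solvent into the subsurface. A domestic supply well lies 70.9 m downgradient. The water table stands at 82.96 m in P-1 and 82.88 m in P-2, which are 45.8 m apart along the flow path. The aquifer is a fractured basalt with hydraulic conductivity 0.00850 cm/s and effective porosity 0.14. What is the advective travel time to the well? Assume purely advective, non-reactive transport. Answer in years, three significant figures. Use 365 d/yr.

2.12 years

Hydraulic gradient i = (82.96 − 82.88) / 45.8 = 0.08 / 45.8 = 0.001747
K = 0.00850 cm/s × 864 = 7.344 m/d
Specific discharge q = 7.344 × 0.001747 = 0.01283 m/d
v_s = q/n_e = 0.01283/0.14 = 0.09163 m/d
t = L / v = 70.9 / 0.09163 = 773.8 d
   = 773.8 / 365 = 2.12 yr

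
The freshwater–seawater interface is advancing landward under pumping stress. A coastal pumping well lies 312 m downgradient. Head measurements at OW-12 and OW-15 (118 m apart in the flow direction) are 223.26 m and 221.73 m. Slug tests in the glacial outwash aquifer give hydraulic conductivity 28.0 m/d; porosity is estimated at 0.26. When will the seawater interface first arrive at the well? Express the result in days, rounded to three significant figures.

Hydraulic gradient i = (223.26 − 221.73) / 118 = 1.53 / 118 = 0.01297
q = Ki = 28.0 × 0.01297 = 0.3631 m/d
Seepage velocity v = q / n = 0.3631 / 0.26 = 1.396 m/d
t = L / v = 312 / 1.396 = 223.4 d

223 days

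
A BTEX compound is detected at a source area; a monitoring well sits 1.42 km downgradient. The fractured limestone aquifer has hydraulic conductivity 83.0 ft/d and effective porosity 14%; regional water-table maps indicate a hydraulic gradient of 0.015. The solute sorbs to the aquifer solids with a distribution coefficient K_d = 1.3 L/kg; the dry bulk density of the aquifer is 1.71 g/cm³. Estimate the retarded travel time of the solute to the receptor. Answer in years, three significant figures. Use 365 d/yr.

K = 83.0 ft/d × 0.3048 = 25.30 m/d
Specific discharge q = 25.30 × 0.015 = 0.3795 m/d
Seepage velocity v = q / n = 0.3795 / 0.14 = 2.711 m/d
Retardation R = 1 + ρ_b·K_d/n = 1 + 1.71×1.3/0.14 = 16.88
Contaminant velocity v_c = v/R = 2.711/16.88 = 0.1606 m/d
L = 1.42 km = 1420 m
t = L/v_c = 1420/0.1606 = 8842 d
   = 8842/365 = 24.2 yr

24.2 years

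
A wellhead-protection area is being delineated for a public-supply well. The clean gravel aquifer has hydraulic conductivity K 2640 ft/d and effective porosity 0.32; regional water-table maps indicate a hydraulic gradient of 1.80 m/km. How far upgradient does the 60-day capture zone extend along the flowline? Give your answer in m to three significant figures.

K = 2640 ft/d × 0.3048 = 804.7 m/d
Specific discharge q = 804.7 × 0.0018 = 1.448 m/d
v = Ki/n = 804.7·0.0018/0.32 = 4.526 m/d
L = v × T = 4.526 × 60 = 271.6 m

272 m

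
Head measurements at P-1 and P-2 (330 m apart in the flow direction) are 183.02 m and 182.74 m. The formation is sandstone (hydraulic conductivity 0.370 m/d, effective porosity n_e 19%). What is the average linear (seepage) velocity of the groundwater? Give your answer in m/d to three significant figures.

Hydraulic gradient i = (183.02 − 182.74) / 330 = 0.28 / 330 = 8.485e-4
q = Ki = 0.370 × 8.485e-4 = 3.139e-4 m/d
Average linear velocity = 3.139e-4 / 0.19 = 0.001652 m/d

0.00165 m/d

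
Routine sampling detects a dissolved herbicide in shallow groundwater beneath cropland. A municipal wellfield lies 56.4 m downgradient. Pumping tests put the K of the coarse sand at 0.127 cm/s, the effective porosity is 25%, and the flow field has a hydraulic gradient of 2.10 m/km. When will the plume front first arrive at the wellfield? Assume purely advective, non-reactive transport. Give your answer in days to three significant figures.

61.2 days

K = 0.127 cm/s × 864 = 109.7 m/d
Darcy flux q = K·i = 109.7 × 0.0021 = 0.2304 m/d
v = Ki/n = 109.7·0.0021/0.25 = 0.9217 m/d
t = L / v = 56.4 / 0.9217 = 61.19 d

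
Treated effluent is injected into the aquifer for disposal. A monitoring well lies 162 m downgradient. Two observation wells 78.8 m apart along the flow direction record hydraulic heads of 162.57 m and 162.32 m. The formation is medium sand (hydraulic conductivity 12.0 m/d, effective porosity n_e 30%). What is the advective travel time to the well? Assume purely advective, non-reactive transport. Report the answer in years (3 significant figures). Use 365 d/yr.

Hydraulic gradient i = (162.57 − 162.32) / 78.8 = 0.25 / 78.8 = 0.003173
q = Ki = 12.0 × 0.003173 = 0.03807 m/d
v = Ki/n = 12.0·0.003173/0.30 = 0.1269 m/d
t = L / v = 162 / 0.1269 = 1277 d
   = 1277 / 365 = 3.50 yr

3.50 years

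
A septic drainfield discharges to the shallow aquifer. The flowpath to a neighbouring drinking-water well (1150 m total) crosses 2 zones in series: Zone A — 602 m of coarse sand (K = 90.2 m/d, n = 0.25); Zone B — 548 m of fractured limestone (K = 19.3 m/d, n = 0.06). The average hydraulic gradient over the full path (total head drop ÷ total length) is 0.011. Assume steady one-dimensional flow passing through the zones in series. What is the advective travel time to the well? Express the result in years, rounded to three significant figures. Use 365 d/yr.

1.39 years

Continuity: the same q passes through each zone, so ΔH = q·Σ(L_j/K_j) — the zones act as resistances in series.
Σ(L/K) = 602/90.2 + 548/19.3 = 6.674 + 28.39 = 35.07 d
K_eq = L_total / Σ(L/K) = 1150 / 35.07 = 32.79 m/d
q = K_eq · i = 32.79 × 0.011 = 0.3607 m/d (same in every zone)
Zone A: v = q/n = 0.3607/0.25 = 1.443 m/d → t_A = 602/1.443 = 417.2 d
Zone B: v = q/n = 0.3607/0.06 = 6.012 m/d → t_B = 548/6.012 = 91.15 d
Total t = 417.2 + 91.15 = 508.4 d
   = 508.4 / 365 = 1.39 yr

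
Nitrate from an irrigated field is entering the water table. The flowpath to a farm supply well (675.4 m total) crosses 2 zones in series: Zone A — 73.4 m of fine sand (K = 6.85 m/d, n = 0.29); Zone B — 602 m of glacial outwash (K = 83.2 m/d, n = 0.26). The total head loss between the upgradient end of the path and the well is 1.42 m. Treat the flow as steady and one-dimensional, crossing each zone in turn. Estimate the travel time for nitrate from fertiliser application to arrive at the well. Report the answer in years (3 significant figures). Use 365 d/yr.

Steady 1-D flow in series ⇒ the Darcy flux q is identical in every zone and the zone head losses add (resistances L/K in series).
Σ(L/K) = 73.4/6.85 + 602/83.2 = 10.72 + 7.236 = 17.95 d
q = ΔH / Σ(L/K) = 1.42 / 17.95 = 0.07910 m/d (same in every zone)
Zone A: v = q/n = 0.07910/0.29 = 0.2728 m/d → t_A = 73.4/0.2728 = 269.1 d
Zone B: v = q/n = 0.07910/0.26 = 0.3042 m/d → t_B = 602/0.3042 = 1979 d
Total t = 269.1 + 1979 = 2248 d
   = 2248 / 365 = 6.16 yr

6.16 years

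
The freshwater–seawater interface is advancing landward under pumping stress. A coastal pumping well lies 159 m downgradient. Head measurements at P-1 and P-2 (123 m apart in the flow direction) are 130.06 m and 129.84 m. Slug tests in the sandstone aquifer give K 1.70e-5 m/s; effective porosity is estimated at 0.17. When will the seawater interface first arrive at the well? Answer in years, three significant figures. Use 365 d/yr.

Hydraulic gradient i = (130.06 − 129.84) / 123 = 0.22 / 123 = 0.001789
K = 1.70e-5 m/s × 86400 s/d = 1.469 m/d
q = Ki = 1.469 × 0.001789 = 0.002627 m/d
Average linear velocity = 0.002627 / 0.17 = 0.01545 m/d
t = L / v = 159 / 0.01545 = 10290 d
   = 10290 / 365 = 28.2 yr

28.2 years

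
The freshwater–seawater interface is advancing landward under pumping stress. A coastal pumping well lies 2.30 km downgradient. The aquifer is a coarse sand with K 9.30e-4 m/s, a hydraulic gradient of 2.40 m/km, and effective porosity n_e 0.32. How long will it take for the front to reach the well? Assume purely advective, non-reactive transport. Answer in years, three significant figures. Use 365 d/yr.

10.5 years

K = 9.30e-4 m/s × 86400 s/d = 80.35 m/d
Specific discharge q = 80.35 × 0.0024 = 0.1928 m/d
v = Ki/n = 80.35·0.0024/0.32 = 0.6026 m/d
L = 2.30 km = 2300 m
t = L / v = 2300 / 0.6026 = 3817 d
   = 3817 / 365 = 10.5 yr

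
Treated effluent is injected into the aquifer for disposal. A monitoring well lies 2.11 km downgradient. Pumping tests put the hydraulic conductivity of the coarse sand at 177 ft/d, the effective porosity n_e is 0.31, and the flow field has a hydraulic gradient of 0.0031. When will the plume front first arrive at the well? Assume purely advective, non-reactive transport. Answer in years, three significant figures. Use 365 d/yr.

K = 177 ft/d × 0.3048 = 53.95 m/d
Darcy flux q = K·i = 53.95 × 0.0031 = 0.1672 m/d
Average linear velocity = 0.1672 / 0.31 = 0.5395 m/d
L = 2.11 km = 2110 m
t = L / v = 2110 / 0.5395 = 3911 d
   = 3911 / 365 = 10.7 yr

10.7 years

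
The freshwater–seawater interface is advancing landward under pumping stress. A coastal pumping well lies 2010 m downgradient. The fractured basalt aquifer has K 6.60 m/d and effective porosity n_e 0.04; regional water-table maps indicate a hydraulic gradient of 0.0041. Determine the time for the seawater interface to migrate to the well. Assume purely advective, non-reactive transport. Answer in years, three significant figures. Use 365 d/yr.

8.14 years

q = Ki = 6.60 × 0.0041 = 0.02706 m/d
v_s = q/n_e = 0.02706/0.04 = 0.6765 m/d
t = L / v = 2010 / 0.6765 = 2971 d
   = 2971 / 365 = 8.14 yr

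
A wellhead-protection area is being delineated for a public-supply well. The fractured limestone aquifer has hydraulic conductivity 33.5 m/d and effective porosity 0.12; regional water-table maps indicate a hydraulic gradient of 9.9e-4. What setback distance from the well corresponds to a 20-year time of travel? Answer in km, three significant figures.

Specific discharge q = 33.5 × 9.9e-4 = 0.03317 m/d
Seepage velocity v = q / n = 0.03317 / 0.12 = 0.2764 m/d
T = 20 yr × 365 = 7300 d
L = v × T = 0.2764 × 7300 = 2018 m
   = 2.02 km

2.02 km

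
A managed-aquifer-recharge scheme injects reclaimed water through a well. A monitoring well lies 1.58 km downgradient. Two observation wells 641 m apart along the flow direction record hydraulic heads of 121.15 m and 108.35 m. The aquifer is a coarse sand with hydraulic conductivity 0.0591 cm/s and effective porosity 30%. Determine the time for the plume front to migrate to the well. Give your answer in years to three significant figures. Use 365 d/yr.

Hydraulic gradient i = (121.15 − 108.35) / 641 = 12.80 / 641 = 0.01997
K = 0.0591 cm/s × 864 = 51.06 m/d
q = Ki = 51.06 × 0.01997 = 1.020 m/d
v_s = q/n_e = 1.020/0.30 = 3.399 m/d
L = 1.58 km = 1580 m
t = L / v = 1580 / 3.399 = 464.9 d
   = 464.9 / 365 = 1.27 yr

1.27 years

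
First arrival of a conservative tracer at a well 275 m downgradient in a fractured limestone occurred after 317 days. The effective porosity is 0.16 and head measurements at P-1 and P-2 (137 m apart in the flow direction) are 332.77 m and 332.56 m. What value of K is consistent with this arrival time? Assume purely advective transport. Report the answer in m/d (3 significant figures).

Hydraulic gradient i = (332.77 − 332.56) / 137 = 0.21 / 137 = 0.001533
v = L / t = 275 / 317 = 0.8675 m/d
K = v · n / i = 0.8675 × 0.16 / 0.001533 = 90.6 m/d

90.6 m/d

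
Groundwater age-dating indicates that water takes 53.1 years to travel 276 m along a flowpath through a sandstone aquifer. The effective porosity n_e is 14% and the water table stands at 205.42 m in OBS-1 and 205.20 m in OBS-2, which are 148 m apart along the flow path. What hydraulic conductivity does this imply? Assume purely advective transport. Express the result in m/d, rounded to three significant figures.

1.34 m/d

Hydraulic gradient i = (205.42 − 205.20) / 148 = 0.22 / 148 = 0.001486
t = 53.1 years = 19380 d
v = L / t = 276 / 19380 = 0.01424 m/d
K = v · n / i = 0.01424 × 0.14 / 0.001486 = 1.34 m/d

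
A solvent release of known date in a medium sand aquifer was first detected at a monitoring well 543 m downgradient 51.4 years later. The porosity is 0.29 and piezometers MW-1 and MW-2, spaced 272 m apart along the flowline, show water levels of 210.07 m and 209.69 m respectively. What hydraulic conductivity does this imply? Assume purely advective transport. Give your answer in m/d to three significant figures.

Hydraulic gradient i = (210.07 − 209.69) / 272 = 0.38 / 272 = 0.001397
t = 51.4 years = 18760 d
v = L / t = 543 / 18760 = 0.02894 m/d
K = v · n / i = 0.02894 × 0.29 / 0.001397 = 6.01 m/d

6.01 m/d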